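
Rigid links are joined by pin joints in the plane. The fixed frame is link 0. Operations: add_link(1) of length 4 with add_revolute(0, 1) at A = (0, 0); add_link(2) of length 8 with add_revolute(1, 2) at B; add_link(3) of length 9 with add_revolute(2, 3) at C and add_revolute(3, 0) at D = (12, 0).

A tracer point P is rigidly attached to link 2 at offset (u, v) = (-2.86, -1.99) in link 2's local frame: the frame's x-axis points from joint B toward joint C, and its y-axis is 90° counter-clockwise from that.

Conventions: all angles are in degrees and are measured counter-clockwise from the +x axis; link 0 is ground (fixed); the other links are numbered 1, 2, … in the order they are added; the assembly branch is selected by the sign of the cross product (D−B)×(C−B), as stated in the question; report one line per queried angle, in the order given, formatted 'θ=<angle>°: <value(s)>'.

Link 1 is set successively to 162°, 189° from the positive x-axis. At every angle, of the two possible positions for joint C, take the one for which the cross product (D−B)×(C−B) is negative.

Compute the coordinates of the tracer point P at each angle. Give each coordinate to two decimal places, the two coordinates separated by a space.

A=(0,0), D=(12.00,0)
θ=162°: B = A + 4.00·(cos162°, sin162°) = (-3.8042, 1.2361)
θ=162°: |BD| = 15.8525
θ=162°: circle(B,8.00) ∩ circle(D,9.00): a=7.3901, h=3.0638
θ=162°:   candidates: C₊=(3.8022,3.7144) cross=48.570; C₋=(3.3244,-2.3947) cross=-48.570
θ=162°:   branch - wants cross < 0 → take C=(3.3244,-2.3947) (cross=-48.570)
θ=162°: ex = (C−B)/|BC| = (0.8911,-0.4538); ey = (0.4538,0.8911)
θ=162°: P = B + -2.86·ex + -1.99·ey = (-7.2559,0.7608)
θ=189°: B = A + 4.00·(cos189°, sin189°) = (-3.9508, -0.6257)
θ=189°: |BD| = 15.9630
θ=189°: circle(B,8.00) ∩ circle(D,9.00): a=7.4490, h=2.9175
θ=189°:   candidates: C₊=(3.3782,2.5815) cross=46.572; C₋=(3.6069,-3.2490) cross=-46.572
θ=189°:   branch - wants cross < 0 → take C=(3.6069,-3.2490) (cross=-46.572)
θ=189°: ex = (C−B)/|BC| = (0.9447,-0.3279); ey = (0.3279,0.9447)
θ=189°: P = B + -2.86·ex + -1.99·ey = (-7.3052,-1.5679)

θ=162°: -7.26 0.76
θ=189°: -7.31 -1.57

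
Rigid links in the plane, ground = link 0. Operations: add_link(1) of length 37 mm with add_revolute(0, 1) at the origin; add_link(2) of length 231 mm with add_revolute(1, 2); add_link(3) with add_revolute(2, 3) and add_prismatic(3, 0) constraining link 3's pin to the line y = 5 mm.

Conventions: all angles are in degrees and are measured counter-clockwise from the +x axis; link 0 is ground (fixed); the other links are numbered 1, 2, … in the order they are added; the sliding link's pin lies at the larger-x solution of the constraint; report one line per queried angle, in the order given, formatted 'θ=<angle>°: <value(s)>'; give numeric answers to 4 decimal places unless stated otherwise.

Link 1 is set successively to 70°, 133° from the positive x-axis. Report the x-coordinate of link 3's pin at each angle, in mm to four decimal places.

geometry: r = 37 mm, L = 231 mm, e = 5 mm
θ=70°: crank pin P = (r cos θ, r sin θ) = (12.654745, 34.768627)
θ=70°: h = r sin θ − e = 34.768627 − 5 = 29.768627
θ=70°: x = r cos θ + √(L² − h²) = 12.654745 + 229.073850 = 241.728596
θ=133°: crank pin P = (r cos θ, r sin θ) = (-25.233939, 27.060087)
θ=133°: h = r sin θ − e = 27.060087 − 5 = 22.060087
θ=133°: x = r cos θ + √(L² − h²) = -25.233939 + 229.944238 = 204.710299

θ=70°: 241.7286
θ=133°: 204.7103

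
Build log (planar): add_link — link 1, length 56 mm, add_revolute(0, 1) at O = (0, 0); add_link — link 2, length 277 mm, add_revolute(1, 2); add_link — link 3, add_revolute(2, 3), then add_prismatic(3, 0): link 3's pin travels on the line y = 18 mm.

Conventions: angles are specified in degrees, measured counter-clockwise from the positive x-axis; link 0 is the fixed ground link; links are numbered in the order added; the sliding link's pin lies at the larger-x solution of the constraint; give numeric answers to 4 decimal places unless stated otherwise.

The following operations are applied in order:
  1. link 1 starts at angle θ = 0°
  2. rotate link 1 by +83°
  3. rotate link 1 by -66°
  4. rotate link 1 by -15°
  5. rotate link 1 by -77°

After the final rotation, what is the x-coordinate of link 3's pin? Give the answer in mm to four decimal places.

geometry: r = 56 mm, L = 277 mm, e = 18 mm; θ starts at 0°
rotate link 1 by +83°: θ ← 0° +83° = 83°
rotate link 1 by -66°: θ ← 83° -66° = 17°
rotate link 1 by -15°: θ ← 17° -15° = 2°
rotate link 1 by -77°: θ ← 2° -77° = -75°
crank pin P = (r cos θ, r sin θ) = (14.493867, -54.091846)
h = r sin θ − e = -54.091846 − 18 = -72.091846
x = r cos θ + √(L² − h²) = 14.493867 + 267.454231 = 281.948098

281.9481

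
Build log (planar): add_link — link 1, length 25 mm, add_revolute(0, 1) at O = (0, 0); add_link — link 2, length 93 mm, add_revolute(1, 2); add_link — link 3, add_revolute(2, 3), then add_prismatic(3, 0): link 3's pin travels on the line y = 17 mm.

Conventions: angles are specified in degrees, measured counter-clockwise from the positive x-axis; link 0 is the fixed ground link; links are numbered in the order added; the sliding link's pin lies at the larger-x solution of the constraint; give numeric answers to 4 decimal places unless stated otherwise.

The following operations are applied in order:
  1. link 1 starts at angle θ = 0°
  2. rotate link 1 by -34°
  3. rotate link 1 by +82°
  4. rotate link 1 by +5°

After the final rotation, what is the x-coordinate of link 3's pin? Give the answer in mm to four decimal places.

geometry: r = 25 mm, L = 93 mm, e = 17 mm; θ starts at 0°
rotate link 1 by -34°: θ ← 0° -34° = -34°
rotate link 1 by +82°: θ ← -34° +82° = 48°
rotate link 1 by +5°: θ ← 48° +5° = 53°
crank pin P = (r cos θ, r sin θ) = (15.045376, 19.965888)
h = r sin θ − e = 19.965888 − 17 = 2.965888
x = r cos θ + √(L² − h²) = 15.045376 + 92.952695 = 107.998071

107.9981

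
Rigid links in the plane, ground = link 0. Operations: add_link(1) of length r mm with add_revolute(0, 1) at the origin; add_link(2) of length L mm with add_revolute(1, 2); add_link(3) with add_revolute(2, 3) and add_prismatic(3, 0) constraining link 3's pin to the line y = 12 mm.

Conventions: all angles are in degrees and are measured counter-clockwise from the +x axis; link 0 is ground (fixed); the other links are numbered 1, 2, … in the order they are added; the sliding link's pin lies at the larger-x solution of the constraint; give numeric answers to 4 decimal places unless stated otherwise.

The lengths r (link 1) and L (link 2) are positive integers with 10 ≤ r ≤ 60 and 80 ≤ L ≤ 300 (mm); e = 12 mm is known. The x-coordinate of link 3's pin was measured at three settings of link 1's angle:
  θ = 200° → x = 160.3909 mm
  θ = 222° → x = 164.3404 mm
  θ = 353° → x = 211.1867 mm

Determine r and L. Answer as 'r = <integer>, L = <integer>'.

constraint per measurement: (x − r cos θ)² + (r sin θ − e)² = L²
subtracting the θ₁ and θ₂ equations cancels the r² and L² terms:
r = (x₁² − x₂²) / (2[(x₁cos θ₁ + e sin θ₁) − (x₂cos θ₂ + e sin θ₂)]) = 25.9999 → r = 26
L² = (x₁ − r cos θ₁)² + (r sin θ₁ − e)² = 34596.0049 → L = 186.0000 → L = 186
check at θ₃=353°: x = 211.1867 (printed 211.1867) ✓

r = 26, L = 186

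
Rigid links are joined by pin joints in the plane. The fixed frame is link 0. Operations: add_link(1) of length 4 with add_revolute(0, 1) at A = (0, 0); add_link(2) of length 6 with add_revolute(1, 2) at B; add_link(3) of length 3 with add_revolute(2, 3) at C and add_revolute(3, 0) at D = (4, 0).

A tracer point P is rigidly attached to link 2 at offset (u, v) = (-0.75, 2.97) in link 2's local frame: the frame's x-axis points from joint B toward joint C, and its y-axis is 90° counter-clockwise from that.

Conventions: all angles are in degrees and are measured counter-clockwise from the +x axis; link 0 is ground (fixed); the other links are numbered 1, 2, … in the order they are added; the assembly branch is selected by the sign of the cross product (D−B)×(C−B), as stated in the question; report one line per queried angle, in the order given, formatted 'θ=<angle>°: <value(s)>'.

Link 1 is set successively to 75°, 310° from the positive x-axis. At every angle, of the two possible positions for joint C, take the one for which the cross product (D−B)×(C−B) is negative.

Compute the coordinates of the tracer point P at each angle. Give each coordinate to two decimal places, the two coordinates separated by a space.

A=(0,0), D=(4.00,0)
θ=75°: B = A + 4.00·(cos75°, sin75°) = (1.0353, 3.8637)
θ=75°: |BD| = 4.8701
θ=75°: circle(B,6.00) ∩ circle(D,3.00): a=5.2071, h=2.9810
θ=75°:   candidates: C₊=(6.5701,1.5474) cross=14.518; C₋=(1.8401,-2.0821) cross=-14.518
θ=75°:   branch - wants cross < 0 → take C=(1.8401,-2.0821) (cross=-14.518)
θ=75°: ex = (C−B)/|BC| = (0.1341,-0.9910); ey = (0.9910,0.1341)
θ=75°: P = B + -0.75·ex + 2.97·ey = (3.8778,5.0053)
θ=310°: B = A + 4.00·(cos310°, sin310°) = (2.5712, -3.0642)
θ=310°: |BD| = 3.3809
θ=310°: circle(B,6.00) ∩ circle(D,3.00): a=5.6834, h=1.9232
θ=310°:   candidates: C₊=(3.2301,2.8995) cross=6.502; C₋=(6.7160,1.2740) cross=-6.502
θ=310°:   branch - wants cross < 0 → take C=(6.7160,1.2740) (cross=-6.502)
θ=310°: ex = (C−B)/|BC| = (0.6908,0.7230); ey = (-0.7230,0.6908)
θ=310°: P = B + -0.75·ex + 2.97·ey = (-0.0944,-1.5547)

θ=75°: 3.88 5.01
θ=310°: -0.09 -1.55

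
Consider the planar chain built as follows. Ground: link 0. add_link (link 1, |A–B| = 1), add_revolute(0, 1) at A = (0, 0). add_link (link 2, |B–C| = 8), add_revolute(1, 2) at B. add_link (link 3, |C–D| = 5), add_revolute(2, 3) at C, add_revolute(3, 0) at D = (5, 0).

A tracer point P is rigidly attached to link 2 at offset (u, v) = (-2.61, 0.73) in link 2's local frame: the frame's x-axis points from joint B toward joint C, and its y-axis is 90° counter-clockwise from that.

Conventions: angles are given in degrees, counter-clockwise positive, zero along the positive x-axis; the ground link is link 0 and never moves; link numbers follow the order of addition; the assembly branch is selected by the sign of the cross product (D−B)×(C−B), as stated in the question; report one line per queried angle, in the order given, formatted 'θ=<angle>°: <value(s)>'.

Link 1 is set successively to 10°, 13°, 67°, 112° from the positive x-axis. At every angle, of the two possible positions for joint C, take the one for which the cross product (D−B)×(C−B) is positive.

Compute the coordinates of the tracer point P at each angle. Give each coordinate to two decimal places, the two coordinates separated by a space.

A=(0,0), D=(5.00,0)
θ=10°: B = A + 1.00·(cos10°, sin10°) = (0.9848, 0.1736)
θ=10°: |BD| = 4.0189
θ=10°: circle(B,8.00) ∩ circle(D,5.00): a=6.8615, h=4.1134
θ=10°:   candidates: C₊=(8.0176,3.9867) cross=16.531; C₋=(7.6622,-4.2324) cross=-16.531
θ=10°:   branch + wants cross > 0 → take C=(8.0176,3.9867) (cross=16.531)
θ=10°: ex = (C−B)/|BC| = (0.8791,0.4766); ey = (-0.4766,0.8791)
θ=10°: P = B + -2.61·ex + 0.73·ey = (-1.6576,-0.4286)
θ=13°: B = A + 1.00·(cos13°, sin13°) = (0.9744, 0.2250)
θ=13°: |BD| = 4.0319
θ=13°: circle(B,8.00) ∩ circle(D,5.00): a=6.8524, h=4.1286
θ=13°:   candidates: C₊=(8.0464,3.9648) cross=16.646; C₋=(7.5857,-4.2795) cross=-16.646
θ=13°:   branch + wants cross > 0 → take C=(8.0464,3.9648) (cross=16.646)
θ=13°: ex = (C−B)/|BC| = (0.8840,0.4675); ey = (-0.4675,0.8840)
θ=13°: P = B + -2.61·ex + 0.73·ey = (-1.6741,-0.3498)
θ=67°: B = A + 1.00·(cos67°, sin67°) = (0.3907, 0.9205)
θ=67°: |BD| = 4.7003
θ=67°: circle(B,8.00) ∩ circle(D,5.00): a=6.4988, h=4.6653
θ=67°:   candidates: C₊=(7.6774,4.2228) cross=21.928; C₋=(5.8501,-4.9272) cross=-21.928
θ=67°:   branch + wants cross > 0 → take C=(7.6774,4.2228) (cross=21.928)
θ=67°: ex = (C−B)/|BC| = (0.9108,0.4128); ey = (-0.4128,0.9108)
θ=67°: P = B + -2.61·ex + 0.73·ey = (-2.2879,0.5081)
θ=112°: B = A + 1.00·(cos112°, sin112°) = (-0.3746, 0.9272)
θ=112°: |BD| = 5.4540
θ=112°: circle(B,8.00) ∩ circle(D,5.00): a=6.3024, h=4.9275
θ=112°:   candidates: C₊=(6.6737,4.7116) cross=26.875; C₋=(4.9983,-5.0000) cross=-26.875
θ=112°:   branch + wants cross > 0 → take C=(6.6737,4.7116) (cross=26.875)
θ=112°: ex = (C−B)/|BC| = (0.8810,0.4730); ey = (-0.4730,0.8810)
θ=112°: P = B + -2.61·ex + 0.73·ey = (-3.0194,0.3357)

θ=10°: -1.66 -0.43
θ=13°: -1.67 -0.35
θ=67°: -2.29 0.51
θ=112°: -3.02 0.34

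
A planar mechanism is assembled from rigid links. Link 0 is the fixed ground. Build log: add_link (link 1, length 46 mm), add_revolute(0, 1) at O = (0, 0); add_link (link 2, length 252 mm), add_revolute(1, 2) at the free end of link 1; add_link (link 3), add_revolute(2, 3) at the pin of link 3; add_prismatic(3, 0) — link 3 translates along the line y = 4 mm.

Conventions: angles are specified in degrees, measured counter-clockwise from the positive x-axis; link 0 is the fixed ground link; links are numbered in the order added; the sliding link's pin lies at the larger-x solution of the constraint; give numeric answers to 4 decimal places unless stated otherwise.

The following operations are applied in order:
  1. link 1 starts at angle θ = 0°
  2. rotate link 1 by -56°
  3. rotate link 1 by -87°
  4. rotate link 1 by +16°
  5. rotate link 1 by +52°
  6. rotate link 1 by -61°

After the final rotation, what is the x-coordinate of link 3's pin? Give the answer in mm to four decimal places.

geometry: r = 46 mm, L = 252 mm, e = 4 mm; θ starts at 0°
rotate link 1 by -56°: θ ← 0° -56° = -56°
rotate link 1 by -87°: θ ← -56° -87° = -143°
rotate link 1 by +16°: θ ← -143° +16° = -127°
rotate link 1 by +52°: θ ← -127° +52° = -75°
rotate link 1 by -61°: θ ← -75° -61° = -136°
crank pin P = (r cos θ, r sin θ) = (-33.089631, -31.954285)
h = r sin θ − e = -31.954285 − 4 = -35.954285
x = r cos θ + √(L² − h²) = -33.089631 + 249.421910 = 216.332280

216.3323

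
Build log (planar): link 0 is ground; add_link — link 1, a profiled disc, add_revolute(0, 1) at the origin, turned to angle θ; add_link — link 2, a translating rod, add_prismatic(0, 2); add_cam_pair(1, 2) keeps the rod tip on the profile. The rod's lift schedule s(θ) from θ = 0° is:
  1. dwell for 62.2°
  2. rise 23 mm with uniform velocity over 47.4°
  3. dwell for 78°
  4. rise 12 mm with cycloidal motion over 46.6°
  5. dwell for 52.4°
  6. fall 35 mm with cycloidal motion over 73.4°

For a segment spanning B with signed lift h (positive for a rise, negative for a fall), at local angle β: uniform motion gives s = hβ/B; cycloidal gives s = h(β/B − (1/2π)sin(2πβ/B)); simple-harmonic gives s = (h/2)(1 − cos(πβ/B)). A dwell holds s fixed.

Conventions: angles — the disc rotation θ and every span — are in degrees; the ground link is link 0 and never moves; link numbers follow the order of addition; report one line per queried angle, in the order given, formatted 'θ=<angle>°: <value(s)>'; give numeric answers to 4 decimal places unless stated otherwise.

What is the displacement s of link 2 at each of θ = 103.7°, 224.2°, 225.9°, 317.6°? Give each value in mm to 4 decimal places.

seg 1 [0°–62.2°] dwell: s stays 0.0000
seg 2 [62.2°–109.6°] uniform, h=23: θ=103.7° here. β=41.5, B=47.4. 23·41.5/47.4 = 20.1371 → s = 20.1371
seg 2 [62.2°–109.6°] uniform, h=23: full span → s += 23 → s = 23.0000
seg 3 [109.6°–187.6°] dwell: s stays 23.0000
seg 4 [187.6°–234.2°] cycloidal, h=12: θ=224.2° here. β=36.6, B=46.6. 12·(0.7854 − sin(2π·0.7854)/(2π)) = 11.2877 → s = 34.2877
seg 4 [187.6°–234.2°] cycloidal, h=12: θ=225.9° here. β=38.3, B=46.6. 12·(0.8219 − sin(2π·0.8219)/(2π)) = 11.5810 → s = 34.5810
seg 4 [187.6°–234.2°] cycloidal, h=12: full span → s += 12 → s = 35.0000
seg 5 [234.2°–286.6°] dwell: s stays 35.0000
seg 6 [286.6°–360°] cycloidal, h=-35: θ=317.6° here. β=31, B=73.4. -35·(0.4223 − sin(2π·0.4223)/(2π)) = -12.1706 → s = 22.8294

θ=103.7°: 20.1371
θ=224.2°: 34.2877
θ=225.9°: 34.5810
θ=317.6°: 22.8294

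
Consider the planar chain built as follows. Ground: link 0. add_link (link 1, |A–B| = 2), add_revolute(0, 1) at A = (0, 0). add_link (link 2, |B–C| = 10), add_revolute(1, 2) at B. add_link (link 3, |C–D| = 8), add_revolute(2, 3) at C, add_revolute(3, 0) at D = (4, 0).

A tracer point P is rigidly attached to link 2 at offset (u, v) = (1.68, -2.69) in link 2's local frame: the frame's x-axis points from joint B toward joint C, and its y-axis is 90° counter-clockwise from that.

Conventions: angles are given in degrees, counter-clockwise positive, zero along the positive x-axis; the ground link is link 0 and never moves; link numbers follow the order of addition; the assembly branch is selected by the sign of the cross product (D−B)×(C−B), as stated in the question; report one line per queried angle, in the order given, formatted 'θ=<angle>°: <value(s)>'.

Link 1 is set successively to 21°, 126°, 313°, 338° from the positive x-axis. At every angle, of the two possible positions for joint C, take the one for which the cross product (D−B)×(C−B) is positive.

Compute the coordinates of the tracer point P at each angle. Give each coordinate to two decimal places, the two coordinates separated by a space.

A=(0,0), D=(4.00,0)
θ=21°: B = A + 2.00·(cos21°, sin21°) = (1.8672, 0.7167)
θ=21°: |BD| = 2.2500
θ=21°: circle(B,10.00) ∩ circle(D,8.00): a=9.1249, h=4.0911
θ=21°:   candidates: C₊=(11.8199,1.6881) cross=9.205; C₋=(9.2135,-6.0679) cross=-9.205
θ=21°:   branch + wants cross > 0 → take C=(11.8199,1.6881) (cross=9.205)
θ=21°: ex = (C−B)/|BC| = (0.9953,0.0971); ey = (-0.0971,0.9953)
θ=21°: P = B + 1.68·ex + -2.69·ey = (3.8005,-1.7974)
θ=126°: B = A + 2.00·(cos126°, sin126°) = (-1.1756, 1.6180)
θ=126°: |BD| = 5.4226
θ=126°: circle(B,10.00) ∩ circle(D,8.00): a=6.0307, h=7.9769
θ=126°:   candidates: C₊=(6.9606,7.4320) cross=43.255; C₋=(2.2002,-7.7949) cross=-43.255
θ=126°:   branch + wants cross > 0 → take C=(6.9606,7.4320) (cross=43.255)
θ=126°: ex = (C−B)/|BC| = (0.8136,0.5814); ey = (-0.5814,0.8136)
θ=126°: P = B + 1.68·ex + -2.69·ey = (1.7553,0.4061)
θ=313°: B = A + 2.00·(cos313°, sin313°) = (1.3640, -1.4627)
θ=313°: |BD| = 3.0146
θ=313°: circle(B,10.00) ∩ circle(D,8.00): a=7.4782, h=6.6390
θ=313°:   candidates: C₊=(4.6817,7.9709) cross=20.014; C₋=(11.1242,-3.6395) cross=-20.014
θ=313°:   branch + wants cross > 0 → take C=(4.6817,7.9709) (cross=20.014)
θ=313°: ex = (C−B)/|BC| = (0.3318,0.9434); ey = (-0.9434,0.3318)
θ=313°: P = B + 1.68·ex + -2.69·ey = (4.4590,-0.7703)
θ=338°: B = A + 2.00·(cos338°, sin338°) = (1.8544, -0.7492)
θ=338°: |BD| = 2.2727
θ=338°: circle(B,10.00) ∩ circle(D,8.00): a=9.0565, h=4.2402
θ=338°:   candidates: C₊=(9.0068,6.2396) cross=9.637; C₋=(11.8025,-1.7668) cross=-9.637
θ=338°:   branch + wants cross > 0 → take C=(9.0068,6.2396) (cross=9.637)
θ=338°: ex = (C−B)/|BC| = (0.7152,0.6989); ey = (-0.6989,0.7152)
θ=338°: P = B + 1.68·ex + -2.69·ey = (4.9360,-1.4991)

θ=21°: 3.80 -1.80
θ=126°: 1.76 0.41
θ=313°: 4.46 -0.77
θ=338°: 4.94 -1.50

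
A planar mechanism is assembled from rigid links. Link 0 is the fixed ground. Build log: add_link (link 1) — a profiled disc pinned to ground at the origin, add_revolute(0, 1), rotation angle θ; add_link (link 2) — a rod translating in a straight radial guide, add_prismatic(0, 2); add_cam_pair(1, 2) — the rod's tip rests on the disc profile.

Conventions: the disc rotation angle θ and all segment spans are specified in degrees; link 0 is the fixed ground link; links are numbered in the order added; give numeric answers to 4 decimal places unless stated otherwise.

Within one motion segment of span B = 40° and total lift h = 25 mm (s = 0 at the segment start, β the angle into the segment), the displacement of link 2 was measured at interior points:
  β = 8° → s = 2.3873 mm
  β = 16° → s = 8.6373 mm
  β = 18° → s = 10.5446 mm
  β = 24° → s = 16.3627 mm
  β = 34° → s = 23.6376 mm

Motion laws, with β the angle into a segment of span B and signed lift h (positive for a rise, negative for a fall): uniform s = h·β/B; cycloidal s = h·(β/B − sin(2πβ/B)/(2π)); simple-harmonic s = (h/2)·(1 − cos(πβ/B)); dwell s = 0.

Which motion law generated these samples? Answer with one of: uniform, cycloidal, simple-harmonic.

candidates at β/B = r: uniform s = h·r (linear in β); cycloidal s = h·(r − sin(2πr)/(2π)); simple-harmonic s = (h/2)(1 − cos(πr))
β=8°: printed 2.3873 | uniform 5.0000, cycloidal 1.2159, simple-harmonic 2.3873
β=16°: printed 8.6373 | uniform 10.0000, cycloidal 7.6613, simple-harmonic 8.6373
β=18°: printed 10.5446 | uniform 11.2500, cycloidal 10.0205, simple-harmonic 10.5446
β=24°: printed 16.3627 | uniform 15.0000, cycloidal 17.3387, simple-harmonic 16.3627
β=34°: printed 23.6376 | uniform 21.2500, cycloidal 24.4690, simple-harmonic 23.6376
only one law matches every sample → simple-harmonic

simple-harmonic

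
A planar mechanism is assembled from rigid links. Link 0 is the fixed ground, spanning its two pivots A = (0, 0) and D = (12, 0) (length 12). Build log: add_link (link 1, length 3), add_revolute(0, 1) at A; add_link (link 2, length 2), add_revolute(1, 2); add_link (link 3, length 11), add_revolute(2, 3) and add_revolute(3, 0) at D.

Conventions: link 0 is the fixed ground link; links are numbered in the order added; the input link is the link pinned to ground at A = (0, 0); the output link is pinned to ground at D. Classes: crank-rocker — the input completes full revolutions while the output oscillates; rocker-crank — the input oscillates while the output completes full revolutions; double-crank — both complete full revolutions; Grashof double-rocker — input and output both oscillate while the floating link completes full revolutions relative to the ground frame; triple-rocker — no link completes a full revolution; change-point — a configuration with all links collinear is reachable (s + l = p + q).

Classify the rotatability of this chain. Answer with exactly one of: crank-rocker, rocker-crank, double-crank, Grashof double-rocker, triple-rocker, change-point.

lengths: ground=12, input=3, coupler=2, output=11
sorted: s=2 (shortest), l=12 (longest), p+q=14
s + l = 14 vs p + q = 14
s + l = p + q → change-point (collinear configuration reachable)

change-point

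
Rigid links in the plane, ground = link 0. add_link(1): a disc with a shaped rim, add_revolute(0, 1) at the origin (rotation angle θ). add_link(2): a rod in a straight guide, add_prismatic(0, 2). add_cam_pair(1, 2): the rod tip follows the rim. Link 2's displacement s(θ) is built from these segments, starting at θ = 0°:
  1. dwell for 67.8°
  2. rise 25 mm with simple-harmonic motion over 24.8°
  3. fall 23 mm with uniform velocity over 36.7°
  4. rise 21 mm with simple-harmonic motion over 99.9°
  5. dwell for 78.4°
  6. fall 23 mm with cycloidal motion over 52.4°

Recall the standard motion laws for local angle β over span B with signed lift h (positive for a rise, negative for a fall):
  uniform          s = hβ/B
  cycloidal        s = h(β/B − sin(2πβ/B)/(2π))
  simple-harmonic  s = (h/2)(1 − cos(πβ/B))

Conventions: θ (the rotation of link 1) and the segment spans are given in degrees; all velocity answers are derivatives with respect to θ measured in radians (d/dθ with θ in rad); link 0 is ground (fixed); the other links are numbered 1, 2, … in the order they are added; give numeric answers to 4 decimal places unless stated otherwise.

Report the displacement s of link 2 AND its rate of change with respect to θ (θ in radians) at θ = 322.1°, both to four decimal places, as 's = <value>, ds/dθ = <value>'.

segment 1 (0° to 67.8°, dwell): s unchanged at 0.0000
segment 2 (67.8° to 92.6°, simple-harmonic, h = 25) is passed completely: s = 0.0000 + (25) = 25.0000
segment 3 (92.6° to 129.3°, uniform, h = -23) is passed completely: s = 25.0000 + (-23) = 2.0000
segment 4 (129.3° to 229.2°, simple-harmonic, h = 21) is passed completely: s = 2.0000 + (21) = 23.0000
segment 5 (229.2° to 307.6°, dwell): s unchanged at 23.0000
θ = 322.1° falls in segment 6 (307.6° to 360°, cycloidal, h = -23): β = 322.1 − 307.6 = 14.5°, B = 52.4°; Δs = -23·(0.2767 − sin(2π·0.2767)/(2π)) = -2.7554; s = 23.0000 − 2.7554 = 20.2446
velocity in seg [307.6°–360°] (cycloidal), θ in radians: β = 14.5° = 0.2531 rad, B = 52.4° = 0.9146 rad; ds/dθ = (h/B)(1 − cos(2πβ/B)) = ((-23)/0.9146)(1 − cos(2π·0.2767)) = -29.350892 mm/rad

s = 20.2446, ds/dθ = -29.3509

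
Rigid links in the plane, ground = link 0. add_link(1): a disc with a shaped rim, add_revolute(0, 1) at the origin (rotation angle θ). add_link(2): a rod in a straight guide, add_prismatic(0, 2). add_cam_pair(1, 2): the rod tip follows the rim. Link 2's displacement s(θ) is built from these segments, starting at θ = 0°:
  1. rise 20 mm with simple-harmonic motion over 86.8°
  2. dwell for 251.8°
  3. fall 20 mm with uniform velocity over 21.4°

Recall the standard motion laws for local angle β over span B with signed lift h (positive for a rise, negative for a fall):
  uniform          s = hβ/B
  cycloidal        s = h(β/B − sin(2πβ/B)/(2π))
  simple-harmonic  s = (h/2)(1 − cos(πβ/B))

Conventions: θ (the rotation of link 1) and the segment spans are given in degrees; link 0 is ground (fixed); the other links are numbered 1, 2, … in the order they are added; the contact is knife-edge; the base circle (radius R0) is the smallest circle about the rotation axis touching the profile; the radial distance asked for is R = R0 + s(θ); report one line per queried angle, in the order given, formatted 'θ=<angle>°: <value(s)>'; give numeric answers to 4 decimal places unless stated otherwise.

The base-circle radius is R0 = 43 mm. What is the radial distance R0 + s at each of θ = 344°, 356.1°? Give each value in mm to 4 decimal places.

segment 1 (0° to 86.8°, simple-harmonic, h = 20) is passed completely: s = 0.0000 + (20) = 20.0000
segment 2 (86.8° to 338.6°, dwell): s unchanged at 20.0000
θ = 344° falls in segment 3 (338.6° to 360°, uniform, h = -20): β = 344 − 338.6 = 5.4°, B = 21.4°; Δs = -20·5.4/21.4 = -5.0467; s = 20.0000 − 5.0467 = 14.9533
θ = 356.1° falls in segment 3 (338.6° to 360°, uniform, h = -20): β = 356.1 − 338.6 = 17.5°, B = 21.4°; Δs = -20·17.5/21.4 = -16.3551; s = 20.0000 − 16.3551 = 3.6449
θ=344°: R = R0 + s = 43 + 14.9533 = 57.9533
θ=356.1°: R = R0 + s = 43 + 3.6449 = 46.6449

θ=344°: 57.9533
θ=356.1°: 46.6449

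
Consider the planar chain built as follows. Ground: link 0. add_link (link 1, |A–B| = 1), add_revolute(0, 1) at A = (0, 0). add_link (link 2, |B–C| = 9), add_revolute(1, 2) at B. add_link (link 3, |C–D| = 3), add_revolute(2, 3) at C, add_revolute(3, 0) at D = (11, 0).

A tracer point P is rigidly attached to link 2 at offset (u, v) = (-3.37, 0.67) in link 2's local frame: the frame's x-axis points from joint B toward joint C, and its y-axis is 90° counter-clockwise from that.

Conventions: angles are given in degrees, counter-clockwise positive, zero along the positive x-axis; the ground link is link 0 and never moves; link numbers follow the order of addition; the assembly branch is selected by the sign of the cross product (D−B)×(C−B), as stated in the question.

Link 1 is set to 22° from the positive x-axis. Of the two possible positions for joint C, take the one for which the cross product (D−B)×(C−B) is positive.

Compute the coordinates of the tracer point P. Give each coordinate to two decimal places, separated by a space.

A=(0,0), D=(11.00,0)
B = A + 1.00·(cos22°, sin22°) = (0.9272, 0.3746)
|BD| = 10.0798
circle(B,9.00) ∩ circle(D,3.00): a=8.6114, h=2.6161
  candidates: C₊=(9.6299,2.6688) cross=26.369; C₋=(9.4354,-2.5597) cross=-26.369
  branch + wants cross > 0 → take C=(9.6299,2.6688) (cross=26.369)
ex = (C−B)/|BC| = (0.9670,0.2549); ey = (-0.2549,0.9670)
P = B + -3.37·ex + 0.67·ey = (-2.5023,0.1634)

-2.50 0.16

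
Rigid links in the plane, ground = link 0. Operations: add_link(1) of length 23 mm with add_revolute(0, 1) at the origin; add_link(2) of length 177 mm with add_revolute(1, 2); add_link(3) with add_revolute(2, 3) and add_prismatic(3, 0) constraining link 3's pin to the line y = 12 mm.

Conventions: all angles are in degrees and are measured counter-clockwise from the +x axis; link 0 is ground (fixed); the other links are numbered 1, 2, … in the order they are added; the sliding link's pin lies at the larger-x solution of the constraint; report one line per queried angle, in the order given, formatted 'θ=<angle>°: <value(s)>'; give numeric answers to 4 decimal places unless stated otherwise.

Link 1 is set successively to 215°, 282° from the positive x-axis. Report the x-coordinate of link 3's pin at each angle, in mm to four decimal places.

geometry: r = 23 mm, L = 177 mm, e = 12 mm
θ=215°: crank pin P = (r cos θ, r sin θ) = (-18.840497, -13.192258)
θ=215°: h = r sin θ − e = -13.192258 − 12 = -25.192258
θ=215°: x = r cos θ + √(L² − h²) = -18.840497 + 175.198031 = 156.357534
θ=282°: crank pin P = (r cos θ, r sin θ) = (4.781969, -22.497395)
θ=282°: h = r sin θ − e = -22.497395 − 12 = -34.497395
θ=282°: x = r cos θ + √(L² − h²) = 4.781969 + 173.605673 = 178.387642

θ=215°: 156.3575
θ=282°: 178.3876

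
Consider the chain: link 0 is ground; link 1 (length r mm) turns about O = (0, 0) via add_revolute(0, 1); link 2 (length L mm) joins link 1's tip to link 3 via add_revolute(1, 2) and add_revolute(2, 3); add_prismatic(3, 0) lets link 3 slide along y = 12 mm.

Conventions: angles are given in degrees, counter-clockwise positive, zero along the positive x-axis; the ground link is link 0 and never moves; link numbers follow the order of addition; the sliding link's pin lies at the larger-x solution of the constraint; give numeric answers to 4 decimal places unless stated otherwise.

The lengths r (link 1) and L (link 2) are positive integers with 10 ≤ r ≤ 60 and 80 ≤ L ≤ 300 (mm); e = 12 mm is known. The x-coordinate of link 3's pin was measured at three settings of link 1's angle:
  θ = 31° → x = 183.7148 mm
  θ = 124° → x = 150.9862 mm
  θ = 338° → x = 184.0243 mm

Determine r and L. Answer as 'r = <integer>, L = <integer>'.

constraint per measurement: (x − r cos θ)² + (r sin θ − e)² = L²
subtracting the θ₁ and θ₂ equations cancels the r² and L² terms:
r = (x₁² − x₂²) / (2[(x₁cos θ₁ + e sin θ₁) − (x₂cos θ₂ + e sin θ₂)]) = 23.0000 → r = 23
L² = (x₁ − r cos θ₁)² + (r sin θ₁ − e)² = 26896.0080 → L = 164.0000 → L = 164
check at θ₃=338°: x = 184.0243 (printed 184.0243) ✓

r = 23, L = 164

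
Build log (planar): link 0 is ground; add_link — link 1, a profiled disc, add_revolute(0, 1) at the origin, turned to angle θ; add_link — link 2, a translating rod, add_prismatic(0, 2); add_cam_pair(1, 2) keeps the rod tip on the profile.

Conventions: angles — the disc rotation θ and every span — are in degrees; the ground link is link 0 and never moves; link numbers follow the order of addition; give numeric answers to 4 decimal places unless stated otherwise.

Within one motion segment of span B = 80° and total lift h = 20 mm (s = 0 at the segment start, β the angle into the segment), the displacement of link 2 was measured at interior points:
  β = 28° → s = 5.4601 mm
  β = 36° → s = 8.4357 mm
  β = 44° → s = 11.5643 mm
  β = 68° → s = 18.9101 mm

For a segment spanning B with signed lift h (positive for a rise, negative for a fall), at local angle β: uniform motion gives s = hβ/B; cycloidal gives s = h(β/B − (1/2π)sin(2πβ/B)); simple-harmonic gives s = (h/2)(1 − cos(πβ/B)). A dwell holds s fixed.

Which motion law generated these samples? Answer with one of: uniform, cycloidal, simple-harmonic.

candidates at β/B = r: uniform s = h·r (linear in β); cycloidal s = h·(r − sin(2πr)/(2π)); simple-harmonic s = (h/2)(1 − cos(πr))
β=28°: printed 5.4601 | uniform 7.0000, cycloidal 4.4248, simple-harmonic 5.4601
β=36°: printed 8.4357 | uniform 9.0000, cycloidal 8.0164, simple-harmonic 8.4357
β=44°: printed 11.5643 | uniform 11.0000, cycloidal 11.9836, simple-harmonic 11.5643
β=68°: printed 18.9101 | uniform 17.0000, cycloidal 19.5752, simple-harmonic 18.9101
only one law matches every sample → simple-harmonic

simple-harmonic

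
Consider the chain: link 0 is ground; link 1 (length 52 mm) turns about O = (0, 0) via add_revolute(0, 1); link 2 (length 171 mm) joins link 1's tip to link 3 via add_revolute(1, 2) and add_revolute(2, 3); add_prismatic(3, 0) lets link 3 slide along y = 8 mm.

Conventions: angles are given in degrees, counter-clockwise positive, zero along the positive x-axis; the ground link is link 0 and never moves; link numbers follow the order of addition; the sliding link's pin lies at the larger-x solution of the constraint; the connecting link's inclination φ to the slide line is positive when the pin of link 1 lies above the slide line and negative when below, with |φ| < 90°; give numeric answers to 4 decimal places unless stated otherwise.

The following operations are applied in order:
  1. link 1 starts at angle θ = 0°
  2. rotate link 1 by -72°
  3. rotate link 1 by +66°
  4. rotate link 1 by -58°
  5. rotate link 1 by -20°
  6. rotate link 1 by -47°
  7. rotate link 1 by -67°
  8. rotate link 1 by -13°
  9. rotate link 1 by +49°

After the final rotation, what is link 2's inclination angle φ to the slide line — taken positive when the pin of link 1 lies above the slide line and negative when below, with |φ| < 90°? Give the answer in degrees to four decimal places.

geometry: r = 52 mm, L = 171 mm, e = 8 mm; θ starts at 0°
rotate link 1 by -72°: θ ← 0° -72° = -72°
rotate link 1 by +66°: θ ← -72° +66° = -6°
rotate link 1 by -58°: θ ← -6° -58° = -64°
rotate link 1 by -20°: θ ← -64° -20° = -84°
rotate link 1 by -47°: θ ← -84° -47° = -131°
rotate link 1 by -67°: θ ← -131° -67° = -198°
rotate link 1 by -13°: θ ← -198° -13° = -211°
rotate link 1 by +49°: θ ← -211° +49° = -162°
h = r sin θ − e = -16.068884 − 8 = -24.068884
sin φ = h / L = -24.068884 / 171 = -0.14075371
φ = arcsin(-0.14075371) = -8.091462°

-8.0915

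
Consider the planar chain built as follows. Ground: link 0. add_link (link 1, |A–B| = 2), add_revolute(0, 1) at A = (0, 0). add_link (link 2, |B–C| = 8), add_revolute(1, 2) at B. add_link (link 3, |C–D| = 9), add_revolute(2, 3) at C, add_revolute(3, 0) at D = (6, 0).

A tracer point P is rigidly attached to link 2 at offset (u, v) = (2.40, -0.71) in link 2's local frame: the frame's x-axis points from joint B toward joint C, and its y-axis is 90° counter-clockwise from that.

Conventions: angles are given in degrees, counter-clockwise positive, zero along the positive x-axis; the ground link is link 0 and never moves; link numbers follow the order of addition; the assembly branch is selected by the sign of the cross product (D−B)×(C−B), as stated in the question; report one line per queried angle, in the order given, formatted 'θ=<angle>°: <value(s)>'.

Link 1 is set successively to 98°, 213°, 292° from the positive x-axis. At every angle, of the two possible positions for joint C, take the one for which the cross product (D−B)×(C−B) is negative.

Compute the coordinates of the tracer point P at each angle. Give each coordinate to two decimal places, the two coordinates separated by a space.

A=(0,0), D=(6.00,0)
θ=98°: B = A + 2.00·(cos98°, sin98°) = (-0.2783, 1.9805)
θ=98°: |BD| = 6.5833
θ=98°: circle(B,8.00) ∩ circle(D,9.00): a=2.0005, h=7.7458
θ=98°:   candidates: C₊=(3.9598,8.7657) cross=50.993; C₋=(-0.7008,-6.0083) cross=-50.993
θ=98°:   branch - wants cross < 0 → take C=(-0.7008,-6.0083) (cross=-50.993)
θ=98°: ex = (C−B)/|BC| = (-0.0528,-0.9986); ey = (0.9986,-0.0528)
θ=98°: P = B + 2.40·ex + -0.71·ey = (-1.1141,-0.3786)
θ=213°: B = A + 2.00·(cos213°, sin213°) = (-1.6773, -1.0893)
θ=213°: |BD| = 7.7542
θ=213°: circle(B,8.00) ∩ circle(D,9.00): a=2.7809, h=7.5011
θ=213°:   candidates: C₊=(0.0223,6.7281) cross=58.165; C₋=(2.1297,-8.1253) cross=-58.165
θ=213°:   branch - wants cross < 0 → take C=(2.1297,-8.1253) (cross=-58.165)
θ=213°: ex = (C−B)/|BC| = (0.4759,-0.8795); ey = (0.8795,0.4759)
θ=213°: P = B + 2.40·ex + -0.71·ey = (-1.1597,-3.5380)
θ=292°: B = A + 2.00·(cos292°, sin292°) = (0.7492, -1.8544)
θ=292°: |BD| = 5.5686
θ=292°: circle(B,8.00) ∩ circle(D,9.00): a=1.2579, h=7.9005
θ=292°:   candidates: C₊=(-0.6956,6.0141) cross=43.995; C₋=(4.5662,-8.8851) cross=-43.995
θ=292°:   branch - wants cross < 0 → take C=(4.5662,-8.8851) (cross=-43.995)
θ=292°: ex = (C−B)/|BC| = (0.4771,-0.8788); ey = (0.8788,0.4771)
θ=292°: P = B + 2.40·ex + -0.71·ey = (1.2703,-4.3023)

θ=98°: -1.11 -0.38
θ=213°: -1.16 -3.54
θ=292°: 1.27 -4.30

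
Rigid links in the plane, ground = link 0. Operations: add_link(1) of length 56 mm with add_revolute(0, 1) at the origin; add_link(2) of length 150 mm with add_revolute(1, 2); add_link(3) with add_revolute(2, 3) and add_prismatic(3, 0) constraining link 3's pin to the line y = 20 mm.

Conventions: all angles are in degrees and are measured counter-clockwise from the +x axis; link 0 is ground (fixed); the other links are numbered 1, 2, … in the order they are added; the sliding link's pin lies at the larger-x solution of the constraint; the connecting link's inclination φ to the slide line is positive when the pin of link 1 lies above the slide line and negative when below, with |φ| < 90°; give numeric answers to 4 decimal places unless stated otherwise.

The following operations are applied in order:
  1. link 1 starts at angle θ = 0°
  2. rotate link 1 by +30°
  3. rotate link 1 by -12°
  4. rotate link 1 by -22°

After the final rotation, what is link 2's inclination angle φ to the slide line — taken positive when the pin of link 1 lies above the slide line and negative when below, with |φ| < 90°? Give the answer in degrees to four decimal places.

geometry: r = 56 mm, L = 150 mm, e = 20 mm; θ starts at 0°
rotate link 1 by +30°: θ ← 0° +30° = 30°
rotate link 1 by -12°: θ ← 30° -12° = 18°
rotate link 1 by -22°: θ ← 18° -22° = -4°
h = r sin θ − e = -3.906363 − 20 = -23.906363
sin φ = h / L = -23.906363 / 150 = -0.15937575
φ = arcsin(-0.15937575) = -9.170664°

-9.1707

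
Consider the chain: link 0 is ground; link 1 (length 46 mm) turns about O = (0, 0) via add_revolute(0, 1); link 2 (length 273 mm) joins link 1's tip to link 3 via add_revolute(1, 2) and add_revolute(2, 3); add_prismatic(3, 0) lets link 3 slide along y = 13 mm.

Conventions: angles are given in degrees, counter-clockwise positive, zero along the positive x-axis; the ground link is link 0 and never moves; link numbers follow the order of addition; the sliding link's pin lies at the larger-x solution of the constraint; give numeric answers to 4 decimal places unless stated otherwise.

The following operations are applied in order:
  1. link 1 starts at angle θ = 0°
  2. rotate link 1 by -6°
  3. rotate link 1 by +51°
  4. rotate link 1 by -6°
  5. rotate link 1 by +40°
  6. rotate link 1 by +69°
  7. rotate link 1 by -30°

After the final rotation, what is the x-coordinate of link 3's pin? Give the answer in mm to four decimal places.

geometry: r = 46 mm, L = 273 mm, e = 13 mm; θ starts at 0°
rotate link 1 by -6°: θ ← 0° -6° = -6°
rotate link 1 by +51°: θ ← -6° +51° = 45°
rotate link 1 by -6°: θ ← 45° -6° = 39°
rotate link 1 by +40°: θ ← 39° +40° = 79°
rotate link 1 by +69°: θ ← 79° +69° = 148°
rotate link 1 by -30°: θ ← 148° -30° = 118°
crank pin P = (r cos θ, r sin θ) = (-21.595692, 40.615589)
h = r sin θ − e = 40.615589 − 13 = 27.615589
x = r cos θ + √(L² − h²) = -21.595692 + 271.599667 = 250.003975

250.0040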